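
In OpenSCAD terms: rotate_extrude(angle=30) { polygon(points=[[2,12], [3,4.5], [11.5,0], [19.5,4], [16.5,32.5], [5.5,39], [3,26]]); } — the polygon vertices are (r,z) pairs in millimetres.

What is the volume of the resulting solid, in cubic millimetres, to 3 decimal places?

Volume = 2735.378 mm³

Profile (r,z), 7 vertices: (2,12) (3,4.5) (11.5,0) (19.5,4) (16.5,32.5) (5.5,39) (3,26)
edge 0: (2,12)→(3,4.5)  cross = 2·4.5 − 3·12 = -27.0000; (r_i+r_j)·cross = 5·-27.0000 = -135.0000
edge 1: (3,4.5)→(11.5,0)  cross = 3·0 − 11.5·4.5 = -51.7500; (r_i+r_j)·cross = 14.5·-51.7500 = -750.3750
edge 2: (11.5,0)→(19.5,4)  cross = 11.5·4 − 19.5·0 = 46.0000; (r_i+r_j)·cross = 31·46.0000 = 1426.0000
edge 3: (19.5,4)→(16.5,32.5)  cross = 19.5·32.5 − 16.5·4 = 567.7500; (r_i+r_j)·cross = 36·567.7500 = 20439.0000
edge 4: (16.5,32.5)→(5.5,39)  cross = 16.5·39 − 5.5·32.5 = 464.7500; (r_i+r_j)·cross = 22·464.7500 = 10224.5000
edge 5: (5.5,39)→(3,26)  cross = 5.5·26 − 3·39 = 26.0000; (r_i+r_j)·cross = 8.5·26.0000 = 221.0000
edge 6: (3,26)→(2,12)  cross = 3·12 − 2·26 = -16.0000; (r_i+r_j)·cross = 5·-16.0000 = -80.0000
Σcross = 1009.7500 → A = |Σcross|/2 = 504.8750 mm²
Σ(r_i+r_j)·cross = 31345.1250 → first moment M = |Σ|/6 = 5224.1875
R_c = M/A = 5224.1875/504.8750 = 10.3475 mm
θ = 30° = 0.523599 rad
V = θ·R_c·A = 0.523599·10.3475·504.8750 = 2735.378 mm³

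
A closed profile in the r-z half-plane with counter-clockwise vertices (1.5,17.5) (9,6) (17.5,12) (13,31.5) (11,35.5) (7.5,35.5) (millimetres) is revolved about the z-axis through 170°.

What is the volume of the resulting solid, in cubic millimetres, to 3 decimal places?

Volume = 8078.315 mm³

Profile (r,z), 6 vertices: (1.5,17.5) (9,6) (17.5,12) (13,31.5) (11,35.5) (7.5,35.5)
edge 0: (1.5,17.5)→(9,6)  cross = 1.5·6 − 9·17.5 = -148.5000; (r_i+r_j)·cross = 10.5·-148.5000 = -1559.2500
edge 1: (9,6)→(17.5,12)  cross = 9·12 − 17.5·6 = 3.0000; (r_i+r_j)·cross = 26.5·3.0000 = 79.5000
edge 2: (17.5,12)→(13,31.5)  cross = 17.5·31.5 − 13·12 = 395.2500; (r_i+r_j)·cross = 30.5·395.2500 = 12055.1250
edge 3: (13,31.5)→(11,35.5)  cross = 13·35.5 − 11·31.5 = 115.0000; (r_i+r_j)·cross = 24·115.0000 = 2760.0000
edge 4: (11,35.5)→(7.5,35.5)  cross = 11·35.5 − 7.5·35.5 = 124.2500; (r_i+r_j)·cross = 18.5·124.2500 = 2298.6250
edge 5: (7.5,35.5)→(1.5,17.5)  cross = 7.5·17.5 − 1.5·35.5 = 78.0000; (r_i+r_j)·cross = 9·78.0000 = 702.0000
Σcross = 567.0000 → A = |Σcross|/2 = 283.5000 mm²
Σ(r_i+r_j)·cross = 16336.0000 → first moment M = |Σ|/6 = 2722.6667
R_c = M/A = 2722.6667/283.5000 = 9.6038 mm
θ = 170° = 2.967060 rad
V = θ·R_c·A = 2.967060·9.6038·283.5000 = 8078.315 mm³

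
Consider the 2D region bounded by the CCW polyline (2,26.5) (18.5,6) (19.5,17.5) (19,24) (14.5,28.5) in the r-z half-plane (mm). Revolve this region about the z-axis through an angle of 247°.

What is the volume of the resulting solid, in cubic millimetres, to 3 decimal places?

Profile (r,z), 5 vertices: (2,26.5) (18.5,6) (19.5,17.5) (19,24) (14.5,28.5)
edge 0: (2,26.5)→(18.5,6)  cross = 2·6 − 18.5·26.5 = -478.2500; (r_i+r_j)·cross = 20.5·-478.2500 = -9804.1250
edge 1: (18.5,6)→(19.5,17.5)  cross = 18.5·17.5 − 19.5·6 = 206.7500; (r_i+r_j)·cross = 38·206.7500 = 7856.5000
edge 2: (19.5,17.5)→(19,24)  cross = 19.5·24 − 19·17.5 = 135.5000; (r_i+r_j)·cross = 38.5·135.5000 = 5216.7500
edge 3: (19,24)→(14.5,28.5)  cross = 19·28.5 − 14.5·24 = 193.5000; (r_i+r_j)·cross = 33.5·193.5000 = 6482.2500
edge 4: (14.5,28.5)→(2,26.5)  cross = 14.5·26.5 − 2·28.5 = 327.2500; (r_i+r_j)·cross = 16.5·327.2500 = 5399.6250
Σcross = 384.7500 → A = |Σcross|/2 = 192.3750 mm²
Σ(r_i+r_j)·cross = 15151.0000 → first moment M = |Σ|/6 = 2525.1667
R_c = M/A = 2525.1667/192.3750 = 13.1263 mm
θ = 247° = 4.310963 rad
V = θ·R_c·A = 4.310963·13.1263·192.3750 = 10885.901 mm³

Volume = 10885.901 mm³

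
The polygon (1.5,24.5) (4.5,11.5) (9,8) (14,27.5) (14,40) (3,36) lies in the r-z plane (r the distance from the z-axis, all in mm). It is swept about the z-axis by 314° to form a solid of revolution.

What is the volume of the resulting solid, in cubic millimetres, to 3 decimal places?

Volume = 12022.939 mm³

Profile (r,z), 6 vertices: (1.5,24.5) (4.5,11.5) (9,8) (14,27.5) (14,40) (3,36)
edge 0: (1.5,24.5)→(4.5,11.5)  cross = 1.5·11.5 − 4.5·24.5 = -93.0000; (r_i+r_j)·cross = 6·-93.0000 = -558.0000
edge 1: (4.5,11.5)→(9,8)  cross = 4.5·8 − 9·11.5 = -67.5000; (r_i+r_j)·cross = 13.5·-67.5000 = -911.2500
edge 2: (9,8)→(14,27.5)  cross = 9·27.5 − 14·8 = 135.5000; (r_i+r_j)·cross = 23·135.5000 = 3116.5000
edge 3: (14,27.5)→(14,40)  cross = 14·40 − 14·27.5 = 175.0000; (r_i+r_j)·cross = 28·175.0000 = 4900.0000
edge 4: (14,40)→(3,36)  cross = 14·36 − 3·40 = 384.0000; (r_i+r_j)·cross = 17·384.0000 = 6528.0000
edge 5: (3,36)→(1.5,24.5)  cross = 3·24.5 − 1.5·36 = 19.5000; (r_i+r_j)·cross = 4.5·19.5000 = 87.7500
Σcross = 553.5000 → A = |Σcross|/2 = 276.7500 mm²
Σ(r_i+r_j)·cross = 13163.0000 → first moment M = |Σ|/6 = 2193.8333
R_c = M/A = 2193.8333/276.7500 = 7.9271 mm
θ = 314° = 5.480334 rad
V = θ·R_c·A = 5.480334·7.9271·276.7500 = 12022.939 mm³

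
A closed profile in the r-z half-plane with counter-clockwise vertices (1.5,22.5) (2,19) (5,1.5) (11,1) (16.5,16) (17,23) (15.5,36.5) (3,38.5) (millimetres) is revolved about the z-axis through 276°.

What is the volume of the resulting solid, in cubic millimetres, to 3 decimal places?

Volume = 19862.344 mm³

Profile (r,z), 8 vertices: (1.5,22.5) (2,19) (5,1.5) (11,1) (16.5,16) (17,23) (15.5,36.5) (3,38.5)
edge 0: (1.5,22.5)→(2,19)  cross = 1.5·19 − 2·22.5 = -16.5000; (r_i+r_j)·cross = 3.5·-16.5000 = -57.7500
edge 1: (2,19)→(5,1.5)  cross = 2·1.5 − 5·19 = -92.0000; (r_i+r_j)·cross = 7·-92.0000 = -644.0000
edge 2: (5,1.5)→(11,1)  cross = 5·1 − 11·1.5 = -11.5000; (r_i+r_j)·cross = 16·-11.5000 = -184.0000
edge 3: (11,1)→(16.5,16)  cross = 11·16 − 16.5·1 = 159.5000; (r_i+r_j)·cross = 27.5·159.5000 = 4386.2500
edge 4: (16.5,16)→(17,23)  cross = 16.5·23 − 17·16 = 107.5000; (r_i+r_j)·cross = 33.5·107.5000 = 3601.2500
edge 5: (17,23)→(15.5,36.5)  cross = 17·36.5 − 15.5·23 = 264.0000; (r_i+r_j)·cross = 32.5·264.0000 = 8580.0000
edge 6: (15.5,36.5)→(3,38.5)  cross = 15.5·38.5 − 3·36.5 = 487.2500; (r_i+r_j)·cross = 18.5·487.2500 = 9014.1250
edge 7: (3,38.5)→(1.5,22.5)  cross = 3·22.5 − 1.5·38.5 = 9.7500; (r_i+r_j)·cross = 4.5·9.7500 = 43.8750
Σcross = 908.0000 → A = |Σcross|/2 = 454.0000 mm²
Σ(r_i+r_j)·cross = 24739.7500 → first moment M = |Σ|/6 = 4123.2917
R_c = M/A = 4123.2917/454.0000 = 9.0821 mm
θ = 276° = 4.817109 rad
V = θ·R_c·A = 4.817109·9.0821·454.0000 = 19862.344 mm³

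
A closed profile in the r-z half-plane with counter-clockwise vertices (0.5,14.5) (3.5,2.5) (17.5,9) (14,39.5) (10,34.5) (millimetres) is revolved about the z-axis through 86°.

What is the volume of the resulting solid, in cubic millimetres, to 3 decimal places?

Profile (r,z), 5 vertices: (0.5,14.5) (3.5,2.5) (17.5,9) (14,39.5) (10,34.5)
edge 0: (0.5,14.5)→(3.5,2.5)  cross = 0.5·2.5 − 3.5·14.5 = -49.5000; (r_i+r_j)·cross = 4·-49.5000 = -198.0000
edge 1: (3.5,2.5)→(17.5,9)  cross = 3.5·9 − 17.5·2.5 = -12.2500; (r_i+r_j)·cross = 21·-12.2500 = -257.2500
edge 2: (17.5,9)→(14,39.5)  cross = 17.5·39.5 − 14·9 = 565.2500; (r_i+r_j)·cross = 31.5·565.2500 = 17805.3750
edge 3: (14,39.5)→(10,34.5)  cross = 14·34.5 − 10·39.5 = 88.0000; (r_i+r_j)·cross = 24·88.0000 = 2112.0000
edge 4: (10,34.5)→(0.5,14.5)  cross = 10·14.5 − 0.5·34.5 = 127.7500; (r_i+r_j)·cross = 10.5·127.7500 = 1341.3750
Σcross = 719.2500 → A = |Σcross|/2 = 359.6250 mm²
Σ(r_i+r_j)·cross = 20803.5000 → first moment M = |Σ|/6 = 3467.2500
R_c = M/A = 3467.2500/359.6250 = 9.6413 mm
θ = 86° = 1.500983 rad
V = θ·R_c·A = 1.500983·9.6413·359.6250 = 5204.284 mm³

Volume = 5204.284 mm³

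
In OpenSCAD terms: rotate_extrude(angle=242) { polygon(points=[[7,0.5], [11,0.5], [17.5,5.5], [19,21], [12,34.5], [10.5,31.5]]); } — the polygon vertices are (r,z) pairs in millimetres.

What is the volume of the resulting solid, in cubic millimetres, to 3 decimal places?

Volume = 14173.583 mm³

Profile (r,z), 6 vertices: (7,0.5) (11,0.5) (17.5,5.5) (19,21) (12,34.5) (10.5,31.5)
edge 0: (7,0.5)→(11,0.5)  cross = 7·0.5 − 11·0.5 = -2.0000; (r_i+r_j)·cross = 18·-2.0000 = -36.0000
edge 1: (11,0.5)→(17.5,5.5)  cross = 11·5.5 − 17.5·0.5 = 51.7500; (r_i+r_j)·cross = 28.5·51.7500 = 1474.8750
edge 2: (17.5,5.5)→(19,21)  cross = 17.5·21 − 19·5.5 = 263.0000; (r_i+r_j)·cross = 36.5·263.0000 = 9599.5000
edge 3: (19,21)→(12,34.5)  cross = 19·34.5 − 12·21 = 403.5000; (r_i+r_j)·cross = 31·403.5000 = 12508.5000
edge 4: (12,34.5)→(10.5,31.5)  cross = 12·31.5 − 10.5·34.5 = 15.7500; (r_i+r_j)·cross = 22.5·15.7500 = 354.3750
edge 5: (10.5,31.5)→(7,0.5)  cross = 10.5·0.5 − 7·31.5 = -215.2500; (r_i+r_j)·cross = 17.5·-215.2500 = -3766.8750
Σcross = 516.7500 → A = |Σcross|/2 = 258.3750 mm²
Σ(r_i+r_j)·cross = 20134.3750 → first moment M = |Σ|/6 = 3355.7292
R_c = M/A = 3355.7292/258.3750 = 12.9878 mm
θ = 242° = 4.223697 rad
V = θ·R_c·A = 4.223697·12.9878·258.3750 = 14173.583 mm³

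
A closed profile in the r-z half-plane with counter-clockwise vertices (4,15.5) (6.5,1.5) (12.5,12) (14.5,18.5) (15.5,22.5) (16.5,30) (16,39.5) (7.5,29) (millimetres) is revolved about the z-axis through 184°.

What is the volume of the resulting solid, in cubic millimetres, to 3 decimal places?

Volume = 8236.453 mm³

Profile (r,z), 8 vertices: (4,15.5) (6.5,1.5) (12.5,12) (14.5,18.5) (15.5,22.5) (16.5,30) (16,39.5) (7.5,29)
edge 0: (4,15.5)→(6.5,1.5)  cross = 4·1.5 − 6.5·15.5 = -94.7500; (r_i+r_j)·cross = 10.5·-94.7500 = -994.8750
edge 1: (6.5,1.5)→(12.5,12)  cross = 6.5·12 − 12.5·1.5 = 59.2500; (r_i+r_j)·cross = 19·59.2500 = 1125.7500
edge 2: (12.5,12)→(14.5,18.5)  cross = 12.5·18.5 − 14.5·12 = 57.2500; (r_i+r_j)·cross = 27·57.2500 = 1545.7500
edge 3: (14.5,18.5)→(15.5,22.5)  cross = 14.5·22.5 − 15.5·18.5 = 39.5000; (r_i+r_j)·cross = 30·39.5000 = 1185.0000
edge 4: (15.5,22.5)→(16.5,30)  cross = 15.5·30 − 16.5·22.5 = 93.7500; (r_i+r_j)·cross = 32·93.7500 = 3000.0000
edge 5: (16.5,30)→(16,39.5)  cross = 16.5·39.5 − 16·30 = 171.7500; (r_i+r_j)·cross = 32.5·171.7500 = 5581.8750
edge 6: (16,39.5)→(7.5,29)  cross = 16·29 − 7.5·39.5 = 167.7500; (r_i+r_j)·cross = 23.5·167.7500 = 3942.1250
edge 7: (7.5,29)→(4,15.5)  cross = 7.5·15.5 − 4·29 = 0.2500; (r_i+r_j)·cross = 11.5·0.2500 = 2.8750
Σcross = 494.7500 → A = |Σcross|/2 = 247.3750 mm²
Σ(r_i+r_j)·cross = 15388.5000 → first moment M = |Σ|/6 = 2564.7500
R_c = M/A = 2564.7500/247.3750 = 10.3679 mm
θ = 184° = 3.211406 rad
V = θ·R_c·A = 3.211406·10.3679·247.3750 = 8236.453 mm³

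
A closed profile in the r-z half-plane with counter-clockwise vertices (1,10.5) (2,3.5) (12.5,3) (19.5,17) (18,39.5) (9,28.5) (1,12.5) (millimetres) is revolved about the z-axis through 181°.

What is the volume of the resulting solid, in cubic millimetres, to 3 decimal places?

Volume = 14124.094 mm³

Profile (r,z), 7 vertices: (1,10.5) (2,3.5) (12.5,3) (19.5,17) (18,39.5) (9,28.5) (1,12.5)
edge 0: (1,10.5)→(2,3.5)  cross = 1·3.5 − 2·10.5 = -17.5000; (r_i+r_j)·cross = 3·-17.5000 = -52.5000
edge 1: (2,3.5)→(12.5,3)  cross = 2·3 − 12.5·3.5 = -37.7500; (r_i+r_j)·cross = 14.5·-37.7500 = -547.3750
edge 2: (12.5,3)→(19.5,17)  cross = 12.5·17 − 19.5·3 = 154.0000; (r_i+r_j)·cross = 32·154.0000 = 4928.0000
edge 3: (19.5,17)→(18,39.5)  cross = 19.5·39.5 − 18·17 = 464.2500; (r_i+r_j)·cross = 37.5·464.2500 = 17409.3750
edge 4: (18,39.5)→(9,28.5)  cross = 18·28.5 − 9·39.5 = 157.5000; (r_i+r_j)·cross = 27·157.5000 = 4252.5000
edge 5: (9,28.5)→(1,12.5)  cross = 9·12.5 − 1·28.5 = 84.0000; (r_i+r_j)·cross = 10·84.0000 = 840.0000
edge 6: (1,12.5)→(1,10.5)  cross = 1·10.5 − 1·12.5 = -2.0000; (r_i+r_j)·cross = 2·-2.0000 = -4.0000
Σcross = 802.5000 → A = |Σcross|/2 = 401.2500 mm²
Σ(r_i+r_j)·cross = 26826.0000 → first moment M = |Σ|/6 = 4471.0000
R_c = M/A = 4471.0000/401.2500 = 11.1427 mm
θ = 181° = 3.159046 rad
V = θ·R_c·A = 3.159046·11.1427·401.2500 = 14124.094 mm³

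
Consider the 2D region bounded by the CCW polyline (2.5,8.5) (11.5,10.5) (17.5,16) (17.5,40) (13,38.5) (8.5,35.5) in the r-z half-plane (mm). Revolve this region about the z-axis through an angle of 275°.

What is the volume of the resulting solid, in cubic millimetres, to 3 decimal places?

Profile (r,z), 6 vertices: (2.5,8.5) (11.5,10.5) (17.5,16) (17.5,40) (13,38.5) (8.5,35.5)
edge 0: (2.5,8.5)→(11.5,10.5)  cross = 2.5·10.5 − 11.5·8.5 = -71.5000; (r_i+r_j)·cross = 14·-71.5000 = -1001.0000
edge 1: (11.5,10.5)→(17.5,16)  cross = 11.5·16 − 17.5·10.5 = 0.2500; (r_i+r_j)·cross = 29·0.2500 = 7.2500
edge 2: (17.5,16)→(17.5,40)  cross = 17.5·40 − 17.5·16 = 420.0000; (r_i+r_j)·cross = 35·420.0000 = 14700.0000
edge 3: (17.5,40)→(13,38.5)  cross = 17.5·38.5 − 13·40 = 153.7500; (r_i+r_j)·cross = 30.5·153.7500 = 4689.3750
edge 4: (13,38.5)→(8.5,35.5)  cross = 13·35.5 − 8.5·38.5 = 134.2500; (r_i+r_j)·cross = 21.5·134.2500 = 2886.3750
edge 5: (8.5,35.5)→(2.5,8.5)  cross = 8.5·8.5 − 2.5·35.5 = -16.5000; (r_i+r_j)·cross = 11·-16.5000 = -181.5000
Σcross = 620.2500 → A = |Σcross|/2 = 310.1250 mm²
Σ(r_i+r_j)·cross = 21100.5000 → first moment M = |Σ|/6 = 3516.7500
R_c = M/A = 3516.7500/310.1250 = 11.3398 mm
θ = 275° = 4.799655 rad
V = θ·R_c·A = 4.799655·11.3398·310.1250 = 16879.188 mm³

Volume = 16879.188 mm³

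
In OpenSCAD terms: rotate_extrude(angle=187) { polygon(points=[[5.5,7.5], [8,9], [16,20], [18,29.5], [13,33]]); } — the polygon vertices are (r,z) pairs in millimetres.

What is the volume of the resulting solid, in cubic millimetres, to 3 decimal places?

Volume = 4907.480 mm³

Profile (r,z), 5 vertices: (5.5,7.5) (8,9) (16,20) (18,29.5) (13,33)
edge 0: (5.5,7.5)→(8,9)  cross = 5.5·9 − 8·7.5 = -10.5000; (r_i+r_j)·cross = 13.5·-10.5000 = -141.7500
edge 1: (8,9)→(16,20)  cross = 8·20 − 16·9 = 16.0000; (r_i+r_j)·cross = 24·16.0000 = 384.0000
edge 2: (16,20)→(18,29.5)  cross = 16·29.5 − 18·20 = 112.0000; (r_i+r_j)·cross = 34·112.0000 = 3808.0000
edge 3: (18,29.5)→(13,33)  cross = 18·33 − 13·29.5 = 210.5000; (r_i+r_j)·cross = 31·210.5000 = 6525.5000
edge 4: (13,33)→(5.5,7.5)  cross = 13·7.5 − 5.5·33 = -84.0000; (r_i+r_j)·cross = 18.5·-84.0000 = -1554.0000
Σcross = 244.0000 → A = |Σcross|/2 = 122.0000 mm²
Σ(r_i+r_j)·cross = 9021.7500 → first moment M = |Σ|/6 = 1503.6250
R_c = M/A = 1503.6250/122.0000 = 12.3248 mm
θ = 187° = 3.263766 rad
V = θ·R_c·A = 3.263766·12.3248·122.0000 = 4907.480 mm³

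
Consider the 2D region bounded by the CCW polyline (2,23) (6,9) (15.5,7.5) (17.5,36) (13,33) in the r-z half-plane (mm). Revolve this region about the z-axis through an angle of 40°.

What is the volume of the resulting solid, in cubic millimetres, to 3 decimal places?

Profile (r,z), 5 vertices: (2,23) (6,9) (15.5,7.5) (17.5,36) (13,33)
edge 0: (2,23)→(6,9)  cross = 2·9 − 6·23 = -120.0000; (r_i+r_j)·cross = 8·-120.0000 = -960.0000
edge 1: (6,9)→(15.5,7.5)  cross = 6·7.5 − 15.5·9 = -94.5000; (r_i+r_j)·cross = 21.5·-94.5000 = -2031.7500
edge 2: (15.5,7.5)→(17.5,36)  cross = 15.5·36 − 17.5·7.5 = 426.7500; (r_i+r_j)·cross = 33·426.7500 = 14082.7500
edge 3: (17.5,36)→(13,33)  cross = 17.5·33 − 13·36 = 109.5000; (r_i+r_j)·cross = 30.5·109.5000 = 3339.7500
edge 4: (13,33)→(2,23)  cross = 13·23 − 2·33 = 233.0000; (r_i+r_j)·cross = 15·233.0000 = 3495.0000
Σcross = 554.7500 → A = |Σcross|/2 = 277.3750 mm²
Σ(r_i+r_j)·cross = 17925.7500 → first moment M = |Σ|/6 = 2987.6250
R_c = M/A = 2987.6250/277.3750 = 10.7711 mm
θ = 40° = 0.698132 rad
V = θ·R_c·A = 0.698132·10.7711·277.3750 = 2085.756 mm³

Volume = 2085.756 mm³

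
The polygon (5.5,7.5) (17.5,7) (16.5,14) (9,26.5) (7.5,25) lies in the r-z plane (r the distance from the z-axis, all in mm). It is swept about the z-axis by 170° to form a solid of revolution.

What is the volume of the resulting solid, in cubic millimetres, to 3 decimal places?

Volume = 4739.136 mm³

Profile (r,z), 5 vertices: (5.5,7.5) (17.5,7) (16.5,14) (9,26.5) (7.5,25)
edge 0: (5.5,7.5)→(17.5,7)  cross = 5.5·7 − 17.5·7.5 = -92.7500; (r_i+r_j)·cross = 23·-92.7500 = -2133.2500
edge 1: (17.5,7)→(16.5,14)  cross = 17.5·14 − 16.5·7 = 129.5000; (r_i+r_j)·cross = 34·129.5000 = 4403.0000
edge 2: (16.5,14)→(9,26.5)  cross = 16.5·26.5 − 9·14 = 311.2500; (r_i+r_j)·cross = 25.5·311.2500 = 7936.8750
edge 3: (9,26.5)→(7.5,25)  cross = 9·25 − 7.5·26.5 = 26.2500; (r_i+r_j)·cross = 16.5·26.2500 = 433.1250
edge 4: (7.5,25)→(5.5,7.5)  cross = 7.5·7.5 − 5.5·25 = -81.2500; (r_i+r_j)·cross = 13·-81.2500 = -1056.2500
Σcross = 293.0000 → A = |Σcross|/2 = 146.5000 mm²
Σ(r_i+r_j)·cross = 9583.5000 → first moment M = |Σ|/6 = 1597.2500
R_c = M/A = 1597.2500/146.5000 = 10.9027 mm
θ = 170° = 2.967060 rad
V = θ·R_c·A = 2.967060·10.9027·146.5000 = 4739.136 mm³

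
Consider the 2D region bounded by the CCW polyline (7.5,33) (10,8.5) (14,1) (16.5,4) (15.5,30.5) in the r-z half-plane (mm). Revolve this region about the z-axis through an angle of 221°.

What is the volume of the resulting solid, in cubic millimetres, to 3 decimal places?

Profile (r,z), 5 vertices: (7.5,33) (10,8.5) (14,1) (16.5,4) (15.5,30.5)
edge 0: (7.5,33)→(10,8.5)  cross = 7.5·8.5 − 10·33 = -266.2500; (r_i+r_j)·cross = 17.5·-266.2500 = -4659.3750
edge 1: (10,8.5)→(14,1)  cross = 10·1 − 14·8.5 = -109.0000; (r_i+r_j)·cross = 24·-109.0000 = -2616.0000
edge 2: (14,1)→(16.5,4)  cross = 14·4 − 16.5·1 = 39.5000; (r_i+r_j)·cross = 30.5·39.5000 = 1204.7500
edge 3: (16.5,4)→(15.5,30.5)  cross = 16.5·30.5 − 15.5·4 = 441.2500; (r_i+r_j)·cross = 32·441.2500 = 14120.0000
edge 4: (15.5,30.5)→(7.5,33)  cross = 15.5·33 − 7.5·30.5 = 282.7500; (r_i+r_j)·cross = 23·282.7500 = 6503.2500
Σcross = 388.2500 → A = |Σcross|/2 = 194.1250 mm²
Σ(r_i+r_j)·cross = 14552.6250 → first moment M = |Σ|/6 = 2425.4375
R_c = M/A = 2425.4375/194.1250 = 12.4942 mm
θ = 221° = 3.857178 rad
V = θ·R_c·A = 3.857178·12.4942·194.1250 = 9355.343 mm³

Volume = 9355.343 mm³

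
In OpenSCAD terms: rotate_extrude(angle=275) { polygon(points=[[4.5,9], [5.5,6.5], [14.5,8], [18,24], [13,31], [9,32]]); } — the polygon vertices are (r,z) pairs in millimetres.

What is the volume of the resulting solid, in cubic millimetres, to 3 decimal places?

Volume = 12168.726 mm³

Profile (r,z), 6 vertices: (4.5,9) (5.5,6.5) (14.5,8) (18,24) (13,31) (9,32)
edge 0: (4.5,9)→(5.5,6.5)  cross = 4.5·6.5 − 5.5·9 = -20.2500; (r_i+r_j)·cross = 10·-20.2500 = -202.5000
edge 1: (5.5,6.5)→(14.5,8)  cross = 5.5·8 − 14.5·6.5 = -50.2500; (r_i+r_j)·cross = 20·-50.2500 = -1005.0000
edge 2: (14.5,8)→(18,24)  cross = 14.5·24 − 18·8 = 204.0000; (r_i+r_j)·cross = 32.5·204.0000 = 6630.0000
edge 3: (18,24)→(13,31)  cross = 18·31 − 13·24 = 246.0000; (r_i+r_j)·cross = 31·246.0000 = 7626.0000
edge 4: (13,31)→(9,32)  cross = 13·32 − 9·31 = 137.0000; (r_i+r_j)·cross = 22·137.0000 = 3014.0000
edge 5: (9,32)→(4.5,9)  cross = 9·9 − 4.5·32 = -63.0000; (r_i+r_j)·cross = 13.5·-63.0000 = -850.5000
Σcross = 453.5000 → A = |Σcross|/2 = 226.7500 mm²
Σ(r_i+r_j)·cross = 15212.0000 → first moment M = |Σ|/6 = 2535.3333
R_c = M/A = 2535.3333/226.7500 = 11.1812 mm
θ = 275° = 4.799655 rad
V = θ·R_c·A = 4.799655·11.1812·226.7500 = 12168.726 mm³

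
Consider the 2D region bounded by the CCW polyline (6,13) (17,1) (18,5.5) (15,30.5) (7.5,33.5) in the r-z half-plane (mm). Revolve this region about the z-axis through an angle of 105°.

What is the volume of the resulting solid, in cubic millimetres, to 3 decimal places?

Volume = 5453.232 mm³

Profile (r,z), 5 vertices: (6,13) (17,1) (18,5.5) (15,30.5) (7.5,33.5)
edge 0: (6,13)→(17,1)  cross = 6·1 − 17·13 = -215.0000; (r_i+r_j)·cross = 23·-215.0000 = -4945.0000
edge 1: (17,1)→(18,5.5)  cross = 17·5.5 − 18·1 = 75.5000; (r_i+r_j)·cross = 35·75.5000 = 2642.5000
edge 2: (18,5.5)→(15,30.5)  cross = 18·30.5 − 15·5.5 = 466.5000; (r_i+r_j)·cross = 33·466.5000 = 15394.5000
edge 3: (15,30.5)→(7.5,33.5)  cross = 15·33.5 − 7.5·30.5 = 273.7500; (r_i+r_j)·cross = 22.5·273.7500 = 6159.3750
edge 4: (7.5,33.5)→(6,13)  cross = 7.5·13 − 6·33.5 = -103.5000; (r_i+r_j)·cross = 13.5·-103.5000 = -1397.2500
Σcross = 497.2500 → A = |Σcross|/2 = 248.6250 mm²
Σ(r_i+r_j)·cross = 17854.1250 → first moment M = |Σ|/6 = 2975.6875
R_c = M/A = 2975.6875/248.6250 = 11.9686 mm
θ = 105° = 1.832596 rad
V = θ·R_c·A = 1.832596·11.9686·248.6250 = 5453.232 mm³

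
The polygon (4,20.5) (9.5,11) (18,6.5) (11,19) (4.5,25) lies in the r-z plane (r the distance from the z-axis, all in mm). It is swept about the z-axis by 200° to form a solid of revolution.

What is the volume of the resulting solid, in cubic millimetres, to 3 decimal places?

Profile (r,z), 5 vertices: (4,20.5) (9.5,11) (18,6.5) (11,19) (4.5,25)
edge 0: (4,20.5)→(9.5,11)  cross = 4·11 − 9.5·20.5 = -150.7500; (r_i+r_j)·cross = 13.5·-150.7500 = -2035.1250
edge 1: (9.5,11)→(18,6.5)  cross = 9.5·6.5 − 18·11 = -136.2500; (r_i+r_j)·cross = 27.5·-136.2500 = -3746.8750
edge 2: (18,6.5)→(11,19)  cross = 18·19 − 11·6.5 = 270.5000; (r_i+r_j)·cross = 29·270.5000 = 7844.5000
edge 3: (11,19)→(4.5,25)  cross = 11·25 − 4.5·19 = 189.5000; (r_i+r_j)·cross = 15.5·189.5000 = 2937.2500
edge 4: (4.5,25)→(4,20.5)  cross = 4.5·20.5 − 4·25 = -7.7500; (r_i+r_j)·cross = 8.5·-7.7500 = -65.8750
Σcross = 165.2500 → A = |Σcross|/2 = 82.6250 mm²
Σ(r_i+r_j)·cross = 4933.8750 → first moment M = |Σ|/6 = 822.3125
R_c = M/A = 822.3125/82.6250 = 9.9523 mm
θ = 200° = 3.490659 rad
V = θ·R_c·A = 3.490659·9.9523·82.6250 = 2870.412 mm³

Volume = 2870.412 mm³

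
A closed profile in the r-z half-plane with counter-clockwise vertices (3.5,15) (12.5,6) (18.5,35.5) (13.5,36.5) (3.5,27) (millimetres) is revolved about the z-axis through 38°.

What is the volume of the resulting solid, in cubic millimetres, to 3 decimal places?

Volume = 1951.429 mm³

Profile (r,z), 5 vertices: (3.5,15) (12.5,6) (18.5,35.5) (13.5,36.5) (3.5,27)
edge 0: (3.5,15)→(12.5,6)  cross = 3.5·6 − 12.5·15 = -166.5000; (r_i+r_j)·cross = 16·-166.5000 = -2664.0000
edge 1: (12.5,6)→(18.5,35.5)  cross = 12.5·35.5 − 18.5·6 = 332.7500; (r_i+r_j)·cross = 31·332.7500 = 10315.2500
edge 2: (18.5,35.5)→(13.5,36.5)  cross = 18.5·36.5 − 13.5·35.5 = 196.0000; (r_i+r_j)·cross = 32·196.0000 = 6272.0000
edge 3: (13.5,36.5)→(3.5,27)  cross = 13.5·27 − 3.5·36.5 = 236.7500; (r_i+r_j)·cross = 17·236.7500 = 4024.7500
edge 4: (3.5,27)→(3.5,15)  cross = 3.5·15 − 3.5·27 = -42.0000; (r_i+r_j)·cross = 7·-42.0000 = -294.0000
Σcross = 557.0000 → A = |Σcross|/2 = 278.5000 mm²
Σ(r_i+r_j)·cross = 17654.0000 → first moment M = |Σ|/6 = 2942.3333
R_c = M/A = 2942.3333/278.5000 = 10.5649 mm
θ = 38° = 0.663225 rad
V = θ·R_c·A = 0.663225·10.5649·278.5000 = 1951.429 mm³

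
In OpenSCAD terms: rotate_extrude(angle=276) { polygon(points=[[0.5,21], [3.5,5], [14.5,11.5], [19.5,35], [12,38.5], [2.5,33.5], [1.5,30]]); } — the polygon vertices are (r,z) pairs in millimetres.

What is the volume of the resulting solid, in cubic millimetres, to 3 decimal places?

Profile (r,z), 7 vertices: (0.5,21) (3.5,5) (14.5,11.5) (19.5,35) (12,38.5) (2.5,33.5) (1.5,30)
edge 0: (0.5,21)→(3.5,5)  cross = 0.5·5 − 3.5·21 = -71.0000; (r_i+r_j)·cross = 4·-71.0000 = -284.0000
edge 1: (3.5,5)→(14.5,11.5)  cross = 3.5·11.5 − 14.5·5 = -32.2500; (r_i+r_j)·cross = 18·-32.2500 = -580.5000
edge 2: (14.5,11.5)→(19.5,35)  cross = 14.5·35 − 19.5·11.5 = 283.2500; (r_i+r_j)·cross = 34·283.2500 = 9630.5000
edge 3: (19.5,35)→(12,38.5)  cross = 19.5·38.5 − 12·35 = 330.7500; (r_i+r_j)·cross = 31.5·330.7500 = 10418.6250
edge 4: (12,38.5)→(2.5,33.5)  cross = 12·33.5 − 2.5·38.5 = 305.7500; (r_i+r_j)·cross = 14.5·305.7500 = 4433.3750
edge 5: (2.5,33.5)→(1.5,30)  cross = 2.5·30 − 1.5·33.5 = 24.7500; (r_i+r_j)·cross = 4·24.7500 = 99.0000
edge 6: (1.5,30)→(0.5,21)  cross = 1.5·21 − 0.5·30 = 16.5000; (r_i+r_j)·cross = 2·16.5000 = 33.0000
Σcross = 857.7500 → A = |Σcross|/2 = 428.8750 mm²
Σ(r_i+r_j)·cross = 23750.0000 → first moment M = |Σ|/6 = 3958.3333
R_c = M/A = 3958.3333/428.8750 = 9.2296 mm
θ = 276° = 4.817109 rad
V = θ·R_c·A = 4.817109·9.2296·428.8750 = 19067.722 mm³

Volume = 19067.722 mm³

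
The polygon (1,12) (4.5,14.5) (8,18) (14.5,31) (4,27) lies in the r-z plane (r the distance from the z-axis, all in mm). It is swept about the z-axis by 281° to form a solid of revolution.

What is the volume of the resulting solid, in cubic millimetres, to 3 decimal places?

Volume = 3356.636 mm³

Profile (r,z), 5 vertices: (1,12) (4.5,14.5) (8,18) (14.5,31) (4,27)
edge 0: (1,12)→(4.5,14.5)  cross = 1·14.5 − 4.5·12 = -39.5000; (r_i+r_j)·cross = 5.5·-39.5000 = -217.2500
edge 1: (4.5,14.5)→(8,18)  cross = 4.5·18 − 8·14.5 = -35.0000; (r_i+r_j)·cross = 12.5·-35.0000 = -437.5000
edge 2: (8,18)→(14.5,31)  cross = 8·31 − 14.5·18 = -13.0000; (r_i+r_j)·cross = 22.5·-13.0000 = -292.5000
edge 3: (14.5,31)→(4,27)  cross = 14.5·27 − 4·31 = 267.5000; (r_i+r_j)·cross = 18.5·267.5000 = 4948.7500
edge 4: (4,27)→(1,12)  cross = 4·12 − 1·27 = 21.0000; (r_i+r_j)·cross = 5·21.0000 = 105.0000
Σcross = 201.0000 → A = |Σcross|/2 = 100.5000 mm²
Σ(r_i+r_j)·cross = 4106.5000 → first moment M = |Σ|/6 = 684.4167
R_c = M/A = 684.4167/100.5000 = 6.8101 mm
θ = 281° = 4.904375 rad
V = θ·R_c·A = 4.904375·6.8101·100.5000 = 3356.636 mm³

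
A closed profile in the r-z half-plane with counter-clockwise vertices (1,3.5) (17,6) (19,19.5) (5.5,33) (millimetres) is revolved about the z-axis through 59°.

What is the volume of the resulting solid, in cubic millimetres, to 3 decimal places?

Profile (r,z), 4 vertices: (1,3.5) (17,6) (19,19.5) (5.5,33)
edge 0: (1,3.5)→(17,6)  cross = 1·6 − 17·3.5 = -53.5000; (r_i+r_j)·cross = 18·-53.5000 = -963.0000
edge 1: (17,6)→(19,19.5)  cross = 17·19.5 − 19·6 = 217.5000; (r_i+r_j)·cross = 36·217.5000 = 7830.0000
edge 2: (19,19.5)→(5.5,33)  cross = 19·33 − 5.5·19.5 = 519.7500; (r_i+r_j)·cross = 24.5·519.7500 = 12733.8750
edge 3: (5.5,33)→(1,3.5)  cross = 5.5·3.5 − 1·33 = -13.7500; (r_i+r_j)·cross = 6.5·-13.7500 = -89.3750
Σcross = 670.0000 → A = |Σcross|/2 = 335.0000 mm²
Σ(r_i+r_j)·cross = 19511.5000 → first moment M = |Σ|/6 = 3251.9167
R_c = M/A = 3251.9167/335.0000 = 9.7072 mm
θ = 59° = 1.029744 rad
V = θ·R_c·A = 1.029744·9.7072·335.0000 = 3348.643 mm³

Volume = 3348.643 mm³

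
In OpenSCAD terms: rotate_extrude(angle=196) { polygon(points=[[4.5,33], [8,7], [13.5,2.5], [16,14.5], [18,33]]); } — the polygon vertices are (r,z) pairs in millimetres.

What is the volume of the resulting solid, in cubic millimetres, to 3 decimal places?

Profile (r,z), 5 vertices: (4.5,33) (8,7) (13.5,2.5) (16,14.5) (18,33)
edge 0: (4.5,33)→(8,7)  cross = 4.5·7 − 8·33 = -232.5000; (r_i+r_j)·cross = 12.5·-232.5000 = -2906.2500
edge 1: (8,7)→(13.5,2.5)  cross = 8·2.5 − 13.5·7 = -74.5000; (r_i+r_j)·cross = 21.5·-74.5000 = -1601.7500
edge 2: (13.5,2.5)→(16,14.5)  cross = 13.5·14.5 − 16·2.5 = 155.7500; (r_i+r_j)·cross = 29.5·155.7500 = 4594.6250
edge 3: (16,14.5)→(18,33)  cross = 16·33 − 18·14.5 = 267.0000; (r_i+r_j)·cross = 34·267.0000 = 9078.0000
edge 4: (18,33)→(4.5,33)  cross = 18·33 − 4.5·33 = 445.5000; (r_i+r_j)·cross = 22.5·445.5000 = 10023.7500
Σcross = 561.2500 → A = |Σcross|/2 = 280.6250 mm²
Σ(r_i+r_j)·cross = 19188.3750 → first moment M = |Σ|/6 = 3198.0625
R_c = M/A = 3198.0625/280.6250 = 11.3962 mm
θ = 196° = 3.420845 rad
V = θ·R_c·A = 3.420845·11.3962·280.6250 = 10940.077 mm³

Volume = 10940.077 mm³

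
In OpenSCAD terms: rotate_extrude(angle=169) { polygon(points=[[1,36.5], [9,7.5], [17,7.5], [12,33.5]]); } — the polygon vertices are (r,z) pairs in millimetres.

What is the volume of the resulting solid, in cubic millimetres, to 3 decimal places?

Volume = 7076.106 mm³

Profile (r,z), 4 vertices: (1,36.5) (9,7.5) (17,7.5) (12,33.5)
edge 0: (1,36.5)→(9,7.5)  cross = 1·7.5 − 9·36.5 = -321.0000; (r_i+r_j)·cross = 10·-321.0000 = -3210.0000
edge 1: (9,7.5)→(17,7.5)  cross = 9·7.5 − 17·7.5 = -60.0000; (r_i+r_j)·cross = 26·-60.0000 = -1560.0000
edge 2: (17,7.5)→(12,33.5)  cross = 17·33.5 − 12·7.5 = 479.5000; (r_i+r_j)·cross = 29·479.5000 = 13905.5000
edge 3: (12,33.5)→(1,36.5)  cross = 12·36.5 − 1·33.5 = 404.5000; (r_i+r_j)·cross = 13·404.5000 = 5258.5000
Σcross = 503.0000 → A = |Σcross|/2 = 251.5000 mm²
Σ(r_i+r_j)·cross = 14394.0000 → first moment M = |Σ|/6 = 2399.0000
R_c = M/A = 2399.0000/251.5000 = 9.5388 mm
θ = 169° = 2.949606 rad
V = θ·R_c·A = 2.949606·9.5388·251.5000 = 7076.106 mm³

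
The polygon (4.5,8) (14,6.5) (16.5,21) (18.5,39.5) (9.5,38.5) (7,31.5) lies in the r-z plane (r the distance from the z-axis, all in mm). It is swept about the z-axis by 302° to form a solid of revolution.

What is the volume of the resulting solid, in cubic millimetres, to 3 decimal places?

Volume = 19607.288 mm³

Profile (r,z), 6 vertices: (4.5,8) (14,6.5) (16.5,21) (18.5,39.5) (9.5,38.5) (7,31.5)
edge 0: (4.5,8)→(14,6.5)  cross = 4.5·6.5 − 14·8 = -82.7500; (r_i+r_j)·cross = 18.5·-82.7500 = -1530.8750
edge 1: (14,6.5)→(16.5,21)  cross = 14·21 − 16.5·6.5 = 186.7500; (r_i+r_j)·cross = 30.5·186.7500 = 5695.8750
edge 2: (16.5,21)→(18.5,39.5)  cross = 16.5·39.5 − 18.5·21 = 263.2500; (r_i+r_j)·cross = 35·263.2500 = 9213.7500
edge 3: (18.5,39.5)→(9.5,38.5)  cross = 18.5·38.5 − 9.5·39.5 = 337.0000; (r_i+r_j)·cross = 28·337.0000 = 9436.0000
edge 4: (9.5,38.5)→(7,31.5)  cross = 9.5·31.5 − 7·38.5 = 29.7500; (r_i+r_j)·cross = 16.5·29.7500 = 490.8750
edge 5: (7,31.5)→(4.5,8)  cross = 7·8 − 4.5·31.5 = -85.7500; (r_i+r_j)·cross = 11.5·-85.7500 = -986.1250
Σcross = 648.2500 → A = |Σcross|/2 = 324.1250 mm²
Σ(r_i+r_j)·cross = 22319.5000 → first moment M = |Σ|/6 = 3719.9167
R_c = M/A = 3719.9167/324.1250 = 11.4768 mm
θ = 302° = 5.270894 rad
V = θ·R_c·A = 5.270894·11.4768·324.1250 = 19607.288 mm³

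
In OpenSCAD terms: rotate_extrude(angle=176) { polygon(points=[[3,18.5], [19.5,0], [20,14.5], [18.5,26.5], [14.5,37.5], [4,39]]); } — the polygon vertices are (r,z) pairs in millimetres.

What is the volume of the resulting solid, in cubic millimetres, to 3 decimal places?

Volume = 15731.799 mm³

Profile (r,z), 6 vertices: (3,18.5) (19.5,0) (20,14.5) (18.5,26.5) (14.5,37.5) (4,39)
edge 0: (3,18.5)→(19.5,0)  cross = 3·0 − 19.5·18.5 = -360.7500; (r_i+r_j)·cross = 22.5·-360.7500 = -8116.8750
edge 1: (19.5,0)→(20,14.5)  cross = 19.5·14.5 − 20·0 = 282.7500; (r_i+r_j)·cross = 39.5·282.7500 = 11168.6250
edge 2: (20,14.5)→(18.5,26.5)  cross = 20·26.5 − 18.5·14.5 = 261.7500; (r_i+r_j)·cross = 38.5·261.7500 = 10077.3750
edge 3: (18.5,26.5)→(14.5,37.5)  cross = 18.5·37.5 − 14.5·26.5 = 309.5000; (r_i+r_j)·cross = 33·309.5000 = 10213.5000
edge 4: (14.5,37.5)→(4,39)  cross = 14.5·39 − 4·37.5 = 415.5000; (r_i+r_j)·cross = 18.5·415.5000 = 7686.7500
edge 5: (4,39)→(3,18.5)  cross = 4·18.5 − 3·39 = -43.0000; (r_i+r_j)·cross = 7·-43.0000 = -301.0000
Σcross = 865.7500 → A = |Σcross|/2 = 432.8750 mm²
Σ(r_i+r_j)·cross = 30728.3750 → first moment M = |Σ|/6 = 5121.3958
R_c = M/A = 5121.3958/432.8750 = 11.8311 mm
θ = 176° = 3.071779 rad
V = θ·R_c·A = 3.071779·11.8311·432.8750 = 15731.799 mm³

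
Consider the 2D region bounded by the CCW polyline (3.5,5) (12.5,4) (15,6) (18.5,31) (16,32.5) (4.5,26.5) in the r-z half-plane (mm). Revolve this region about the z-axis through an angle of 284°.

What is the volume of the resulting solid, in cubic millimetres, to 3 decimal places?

Profile (r,z), 6 vertices: (3.5,5) (12.5,4) (15,6) (18.5,31) (16,32.5) (4.5,26.5)
edge 0: (3.5,5)→(12.5,4)  cross = 3.5·4 − 12.5·5 = -48.5000; (r_i+r_j)·cross = 16·-48.5000 = -776.0000
edge 1: (12.5,4)→(15,6)  cross = 12.5·6 − 15·4 = 15.0000; (r_i+r_j)·cross = 27.5·15.0000 = 412.5000
edge 2: (15,6)→(18.5,31)  cross = 15·31 − 18.5·6 = 354.0000; (r_i+r_j)·cross = 33.5·354.0000 = 11859.0000
edge 3: (18.5,31)→(16,32.5)  cross = 18.5·32.5 − 16·31 = 105.2500; (r_i+r_j)·cross = 34.5·105.2500 = 3631.1250
edge 4: (16,32.5)→(4.5,26.5)  cross = 16·26.5 − 4.5·32.5 = 277.7500; (r_i+r_j)·cross = 20.5·277.7500 = 5693.8750
edge 5: (4.5,26.5)→(3.5,5)  cross = 4.5·5 − 3.5·26.5 = -70.2500; (r_i+r_j)·cross = 8·-70.2500 = -562.0000
Σcross = 633.2500 → A = |Σcross|/2 = 316.6250 mm²
Σ(r_i+r_j)·cross = 20258.5000 → first moment M = |Σ|/6 = 3376.4167
R_c = M/A = 3376.4167/316.6250 = 10.6638 mm
θ = 284° = 4.956735 rad
V = θ·R_c·A = 4.956735·10.6638·316.6250 = 16736.003 mm³

Volume = 16736.003 mm³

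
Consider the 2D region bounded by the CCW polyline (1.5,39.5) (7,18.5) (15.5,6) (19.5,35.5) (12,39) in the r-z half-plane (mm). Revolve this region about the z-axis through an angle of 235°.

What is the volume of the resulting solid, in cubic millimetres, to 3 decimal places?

Profile (r,z), 5 vertices: (1.5,39.5) (7,18.5) (15.5,6) (19.5,35.5) (12,39)
edge 0: (1.5,39.5)→(7,18.5)  cross = 1.5·18.5 − 7·39.5 = -248.7500; (r_i+r_j)·cross = 8.5·-248.7500 = -2114.3750
edge 1: (7,18.5)→(15.5,6)  cross = 7·6 − 15.5·18.5 = -244.7500; (r_i+r_j)·cross = 22.5·-244.7500 = -5506.8750
edge 2: (15.5,6)→(19.5,35.5)  cross = 15.5·35.5 − 19.5·6 = 433.2500; (r_i+r_j)·cross = 35·433.2500 = 15163.7500
edge 3: (19.5,35.5)→(12,39)  cross = 19.5·39 − 12·35.5 = 334.5000; (r_i+r_j)·cross = 31.5·334.5000 = 10536.7500
edge 4: (12,39)→(1.5,39.5)  cross = 12·39.5 − 1.5·39 = 415.5000; (r_i+r_j)·cross = 13.5·415.5000 = 5609.2500
Σcross = 689.7500 → A = |Σcross|/2 = 344.8750 mm²
Σ(r_i+r_j)·cross = 23688.5000 → first moment M = |Σ|/6 = 3948.0833
R_c = M/A = 3948.0833/344.8750 = 11.4479 mm
θ = 235° = 4.101524 rad
V = θ·R_c·A = 4.101524·11.4479·344.8750 = 16193.158 mm³

Volume = 16193.158 mm³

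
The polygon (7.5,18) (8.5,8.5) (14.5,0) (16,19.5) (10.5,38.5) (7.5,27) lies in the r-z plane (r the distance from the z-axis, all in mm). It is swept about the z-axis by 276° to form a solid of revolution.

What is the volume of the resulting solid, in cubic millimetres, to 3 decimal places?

Volume = 11362.155 mm³

Profile (r,z), 6 vertices: (7.5,18) (8.5,8.5) (14.5,0) (16,19.5) (10.5,38.5) (7.5,27)
edge 0: (7.5,18)→(8.5,8.5)  cross = 7.5·8.5 − 8.5·18 = -89.2500; (r_i+r_j)·cross = 16·-89.2500 = -1428.0000
edge 1: (8.5,8.5)→(14.5,0)  cross = 8.5·0 − 14.5·8.5 = -123.2500; (r_i+r_j)·cross = 23·-123.2500 = -2834.7500
edge 2: (14.5,0)→(16,19.5)  cross = 14.5·19.5 − 16·0 = 282.7500; (r_i+r_j)·cross = 30.5·282.7500 = 8623.8750
edge 3: (16,19.5)→(10.5,38.5)  cross = 16·38.5 − 10.5·19.5 = 411.2500; (r_i+r_j)·cross = 26.5·411.2500 = 10898.1250
edge 4: (10.5,38.5)→(7.5,27)  cross = 10.5·27 − 7.5·38.5 = -5.2500; (r_i+r_j)·cross = 18·-5.2500 = -94.5000
edge 5: (7.5,27)→(7.5,18)  cross = 7.5·18 − 7.5·27 = -67.5000; (r_i+r_j)·cross = 15·-67.5000 = -1012.5000
Σcross = 408.7500 → A = |Σcross|/2 = 204.3750 mm²
Σ(r_i+r_j)·cross = 14152.2500 → first moment M = |Σ|/6 = 2358.7083
R_c = M/A = 2358.7083/204.3750 = 11.5411 mm
θ = 276° = 4.817109 rad
V = θ·R_c·A = 4.817109·11.5411·204.3750 = 11362.155 mm³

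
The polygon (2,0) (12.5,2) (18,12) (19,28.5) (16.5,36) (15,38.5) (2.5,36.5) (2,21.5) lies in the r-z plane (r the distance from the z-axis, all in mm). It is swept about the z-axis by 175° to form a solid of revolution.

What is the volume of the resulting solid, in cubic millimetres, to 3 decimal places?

Volume = 16445.892 mm³

Profile (r,z), 8 vertices: (2,0) (12.5,2) (18,12) (19,28.5) (16.5,36) (15,38.5) (2.5,36.5) (2,21.5)
edge 0: (2,0)→(12.5,2)  cross = 2·2 − 12.5·0 = 4.0000; (r_i+r_j)·cross = 14.5·4.0000 = 58.0000
edge 1: (12.5,2)→(18,12)  cross = 12.5·12 − 18·2 = 114.0000; (r_i+r_j)·cross = 30.5·114.0000 = 3477.0000
edge 2: (18,12)→(19,28.5)  cross = 18·28.5 − 19·12 = 285.0000; (r_i+r_j)·cross = 37·285.0000 = 10545.0000
edge 3: (19,28.5)→(16.5,36)  cross = 19·36 − 16.5·28.5 = 213.7500; (r_i+r_j)·cross = 35.5·213.7500 = 7588.1250
edge 4: (16.5,36)→(15,38.5)  cross = 16.5·38.5 − 15·36 = 95.2500; (r_i+r_j)·cross = 31.5·95.2500 = 3000.3750
edge 5: (15,38.5)→(2.5,36.5)  cross = 15·36.5 − 2.5·38.5 = 451.2500; (r_i+r_j)·cross = 17.5·451.2500 = 7896.8750
edge 6: (2.5,36.5)→(2,21.5)  cross = 2.5·21.5 − 2·36.5 = -19.2500; (r_i+r_j)·cross = 4.5·-19.2500 = -86.6250
edge 7: (2,21.5)→(2,0)  cross = 2·0 − 2·21.5 = -43.0000; (r_i+r_j)·cross = 4·-43.0000 = -172.0000
Σcross = 1101.0000 → A = |Σcross|/2 = 550.5000 mm²
Σ(r_i+r_j)·cross = 32306.7500 → first moment M = |Σ|/6 = 5384.4583
R_c = M/A = 5384.4583/550.5000 = 9.7810 mm
θ = 175° = 3.054326 rad
V = θ·R_c·A = 3.054326·9.7810·550.5000 = 16445.892 mm³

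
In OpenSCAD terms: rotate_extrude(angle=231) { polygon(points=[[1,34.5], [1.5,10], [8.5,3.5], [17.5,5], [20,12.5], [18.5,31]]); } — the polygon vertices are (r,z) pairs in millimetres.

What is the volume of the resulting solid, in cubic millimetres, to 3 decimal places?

Volume = 20072.543 mm³

Profile (r,z), 6 vertices: (1,34.5) (1.5,10) (8.5,3.5) (17.5,5) (20,12.5) (18.5,31)
edge 0: (1,34.5)→(1.5,10)  cross = 1·10 − 1.5·34.5 = -41.7500; (r_i+r_j)·cross = 2.5·-41.7500 = -104.3750
edge 1: (1.5,10)→(8.5,3.5)  cross = 1.5·3.5 − 8.5·10 = -79.7500; (r_i+r_j)·cross = 10·-79.7500 = -797.5000
edge 2: (8.5,3.5)→(17.5,5)  cross = 8.5·5 − 17.5·3.5 = -18.7500; (r_i+r_j)·cross = 26·-18.7500 = -487.5000
edge 3: (17.5,5)→(20,12.5)  cross = 17.5·12.5 − 20·5 = 118.7500; (r_i+r_j)·cross = 37.5·118.7500 = 4453.1250
edge 4: (20,12.5)→(18.5,31)  cross = 20·31 − 18.5·12.5 = 388.7500; (r_i+r_j)·cross = 38.5·388.7500 = 14966.8750
edge 5: (18.5,31)→(1,34.5)  cross = 18.5·34.5 − 1·31 = 607.2500; (r_i+r_j)·cross = 19.5·607.2500 = 11841.3750
Σcross = 974.5000 → A = |Σcross|/2 = 487.2500 mm²
Σ(r_i+r_j)·cross = 29872.0000 → first moment M = |Σ|/6 = 4978.6667
R_c = M/A = 4978.6667/487.2500 = 10.2179 mm
θ = 231° = 4.031711 rad
V = θ·R_c·A = 4.031711·10.2179·487.2500 = 20072.543 mm³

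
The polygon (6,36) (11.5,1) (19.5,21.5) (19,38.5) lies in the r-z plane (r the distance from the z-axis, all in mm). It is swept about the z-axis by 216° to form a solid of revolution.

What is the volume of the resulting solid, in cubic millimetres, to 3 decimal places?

Profile (r,z), 4 vertices: (6,36) (11.5,1) (19.5,21.5) (19,38.5)
edge 0: (6,36)→(11.5,1)  cross = 6·1 − 11.5·36 = -408.0000; (r_i+r_j)·cross = 17.5·-408.0000 = -7140.0000
edge 1: (11.5,1)→(19.5,21.5)  cross = 11.5·21.5 − 19.5·1 = 227.7500; (r_i+r_j)·cross = 31·227.7500 = 7060.2500
edge 2: (19.5,21.5)→(19,38.5)  cross = 19.5·38.5 − 19·21.5 = 342.2500; (r_i+r_j)·cross = 38.5·342.2500 = 13176.6250
edge 3: (19,38.5)→(6,36)  cross = 19·36 − 6·38.5 = 453.0000; (r_i+r_j)·cross = 25·453.0000 = 11325.0000
Σcross = 615.0000 → A = |Σcross|/2 = 307.5000 mm²
Σ(r_i+r_j)·cross = 24421.8750 → first moment M = |Σ|/6 = 4070.3125
R_c = M/A = 4070.3125/307.5000 = 13.2368 mm
θ = 216° = 3.769911 rad
V = θ·R_c·A = 3.769911·13.2368·307.5000 = 15344.717 mm³

Volume = 15344.717 mm³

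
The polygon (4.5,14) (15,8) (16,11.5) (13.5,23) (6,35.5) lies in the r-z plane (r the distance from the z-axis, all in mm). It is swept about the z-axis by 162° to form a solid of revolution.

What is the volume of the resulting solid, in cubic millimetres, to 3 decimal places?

Volume = 4769.703 mm³

Profile (r,z), 5 vertices: (4.5,14) (15,8) (16,11.5) (13.5,23) (6,35.5)
edge 0: (4.5,14)→(15,8)  cross = 4.5·8 − 15·14 = -174.0000; (r_i+r_j)·cross = 19.5·-174.0000 = -3393.0000
edge 1: (15,8)→(16,11.5)  cross = 15·11.5 − 16·8 = 44.5000; (r_i+r_j)·cross = 31·44.5000 = 1379.5000
edge 2: (16,11.5)→(13.5,23)  cross = 16·23 − 13.5·11.5 = 212.7500; (r_i+r_j)·cross = 29.5·212.7500 = 6276.1250
edge 3: (13.5,23)→(6,35.5)  cross = 13.5·35.5 − 6·23 = 341.2500; (r_i+r_j)·cross = 19.5·341.2500 = 6654.3750
edge 4: (6,35.5)→(4.5,14)  cross = 6·14 − 4.5·35.5 = -75.7500; (r_i+r_j)·cross = 10.5·-75.7500 = -795.3750
Σcross = 348.7500 → A = |Σcross|/2 = 174.3750 mm²
Σ(r_i+r_j)·cross = 10121.6250 → first moment M = |Σ|/6 = 1686.9375
R_c = M/A = 1686.9375/174.3750 = 9.6742 mm
θ = 162° = 2.827433 rad
V = θ·R_c·A = 2.827433·9.6742·174.3750 = 4769.703 mm³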